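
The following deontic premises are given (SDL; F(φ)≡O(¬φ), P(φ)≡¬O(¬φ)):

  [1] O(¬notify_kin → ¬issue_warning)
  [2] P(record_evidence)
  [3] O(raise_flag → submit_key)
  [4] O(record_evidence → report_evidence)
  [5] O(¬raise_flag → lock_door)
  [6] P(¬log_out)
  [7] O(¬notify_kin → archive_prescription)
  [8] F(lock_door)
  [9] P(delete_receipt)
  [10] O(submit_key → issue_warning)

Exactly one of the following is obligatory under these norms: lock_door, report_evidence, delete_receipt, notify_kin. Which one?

Premise 8, F(lock_door), is equivalent to O(¬lock_door).
Premise 5, O(¬raise_flag → lock_door), contraposes to O(¬lock_door → raise_flag); with O(¬lock_door) we get O(raise_flag).
From O(raise_flag) and premise 3, O(raise_flag → submit_key), we obtain O(submit_key).
With premise 10, O(submit_key → issue_warning), the K-axiom yields O(issue_warning).
Premise 1 is O(¬notify_kin → ¬issue_warning); contrapositively O(issue_warning → notify_kin). Since O(issue_warning) holds, K gives O(notify_kin).
So O(notify_kin) holds — notify_kin is obligatory. None of the other listed options is made obligatory by any chain of premises.

notify_kin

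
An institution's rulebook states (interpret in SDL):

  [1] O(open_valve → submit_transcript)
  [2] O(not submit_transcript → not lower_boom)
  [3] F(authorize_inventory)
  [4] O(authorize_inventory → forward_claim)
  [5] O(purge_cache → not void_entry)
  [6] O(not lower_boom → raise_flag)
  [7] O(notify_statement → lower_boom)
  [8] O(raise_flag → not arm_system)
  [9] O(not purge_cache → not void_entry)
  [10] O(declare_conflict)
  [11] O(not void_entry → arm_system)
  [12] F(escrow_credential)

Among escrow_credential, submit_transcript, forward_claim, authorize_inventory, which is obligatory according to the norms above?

submit_transcript

Premises 9 and 5 are O(not purge_cache → not void_entry) and O(purge_cache → not void_entry); every ideal world satisfies not purge_cache or purge_cache, so in either case not void_entry holds — hence O(not void_entry).
From O(not void_entry) and premise 11, O(not void_entry → arm_system), we obtain O(arm_system).
Premise 8, O(raise_flag → not arm_system), contraposes to O(arm_system → not raise_flag); with O(arm_system) we get O(not raise_flag).
Premise 6, O(not lower_boom → raise_flag), contraposes to O(not raise_flag → lower_boom); with O(not raise_flag) we get O(lower_boom).
Premise 2 is O(not submit_transcript → not lower_boom); contrapositively O(lower_boom → submit_transcript). Since O(lower_boom) holds, K gives O(submit_transcript).
So O(submit_transcript) holds — submit_transcript is obligatory. None of the other listed options is made obligatory by any chain of premises.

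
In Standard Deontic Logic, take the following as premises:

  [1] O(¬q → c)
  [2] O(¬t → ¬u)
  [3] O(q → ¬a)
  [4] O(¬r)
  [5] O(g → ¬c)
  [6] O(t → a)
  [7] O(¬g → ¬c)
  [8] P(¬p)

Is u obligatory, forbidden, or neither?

Premises 5 and 7 are O(g → ¬c) and O(¬g → ¬c); every ideal world satisfies g or ¬g, so in either case ¬c holds — hence O(¬c).
Premise 1 is O(¬q → c); contrapositively O(¬c → q). Since O(¬c) holds, K gives O(q).
From O(q) and premise 3, O(q → ¬a), we obtain O(¬a).
Premise 6, O(t → a), contraposes to O(¬a → ¬t); with O(¬a) we get O(¬t).
From O(¬t) and premise 2, O(¬t → ¬u), we obtain O(¬u).
Premises 4, 8 do not contribute to this derivation.
Thus O(¬u), which is F(u): u is forbidden.

Forbidden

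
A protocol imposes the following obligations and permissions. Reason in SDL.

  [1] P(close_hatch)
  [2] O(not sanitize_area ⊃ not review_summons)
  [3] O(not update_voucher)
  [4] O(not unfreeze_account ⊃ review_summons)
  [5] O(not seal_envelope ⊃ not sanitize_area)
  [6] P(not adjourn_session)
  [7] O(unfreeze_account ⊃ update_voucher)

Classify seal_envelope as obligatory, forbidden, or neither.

From premise 3 we have O(not update_voucher).
The contrapositive of premise 7 (O(unfreeze_account ⊃ update_voucher)) is O(not update_voucher ⊃ not unfreeze_account), and O(not update_voucher) is already established, so O(not unfreeze_account).
Premise 4 is O(not unfreeze_account ⊃ review_summons); since O(not unfreeze_account), deontic closure gives O(review_summons).
Premise 2, O(not sanitize_area ⊃ not review_summons), contraposes to O(review_summons ⊃ sanitize_area); with O(review_summons) we get O(sanitize_area).
Premise 5, O(not seal_envelope ⊃ not sanitize_area), contraposes to O(sanitize_area ⊃ seal_envelope); with O(sanitize_area) we get O(seal_envelope).
Premises 1, 6 do not contribute to this derivation.
Hence seal_envelope is obligatory.

Obligatory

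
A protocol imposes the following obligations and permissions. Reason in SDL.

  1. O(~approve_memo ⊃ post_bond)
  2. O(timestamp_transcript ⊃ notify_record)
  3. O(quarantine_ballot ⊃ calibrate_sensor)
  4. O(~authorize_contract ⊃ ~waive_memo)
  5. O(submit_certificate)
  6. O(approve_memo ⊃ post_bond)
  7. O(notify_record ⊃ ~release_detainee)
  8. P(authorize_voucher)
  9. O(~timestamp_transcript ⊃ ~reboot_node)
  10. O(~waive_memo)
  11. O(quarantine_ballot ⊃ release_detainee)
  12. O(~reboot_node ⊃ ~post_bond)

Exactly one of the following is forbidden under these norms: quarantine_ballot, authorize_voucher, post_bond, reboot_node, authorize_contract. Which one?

quarantine_ballot

By case analysis on ~approve_memo: premise 1 gives O(~approve_memo ⊃ post_bond) and premise 6 gives O(approve_memo ⊃ post_bond), so O(post_bond) either way.
Premise 12, O(~reboot_node ⊃ ~post_bond), contraposes to O(post_bond ⊃ reboot_node); with O(post_bond) we get O(reboot_node).
Premise 9, O(~timestamp_transcript ⊃ ~reboot_node), contraposes to O(reboot_node ⊃ timestamp_transcript); with O(reboot_node) we get O(timestamp_transcript).
Premise 2 is O(timestamp_transcript ⊃ notify_record); since O(timestamp_transcript), deontic closure gives O(notify_record).
With premise 7, O(notify_record ⊃ ~release_detainee), the K-axiom yields O(~release_detainee).
Premise 11, O(quarantine_ballot ⊃ release_detainee), contraposes to O(~release_detainee ⊃ ~quarantine_ballot); with O(~release_detainee) we get O(~quarantine_ballot).
So O(~quarantine_ballot) holds, i.e. quarantine_ballot is forbidden. None of the other listed options is forbidden under the premises.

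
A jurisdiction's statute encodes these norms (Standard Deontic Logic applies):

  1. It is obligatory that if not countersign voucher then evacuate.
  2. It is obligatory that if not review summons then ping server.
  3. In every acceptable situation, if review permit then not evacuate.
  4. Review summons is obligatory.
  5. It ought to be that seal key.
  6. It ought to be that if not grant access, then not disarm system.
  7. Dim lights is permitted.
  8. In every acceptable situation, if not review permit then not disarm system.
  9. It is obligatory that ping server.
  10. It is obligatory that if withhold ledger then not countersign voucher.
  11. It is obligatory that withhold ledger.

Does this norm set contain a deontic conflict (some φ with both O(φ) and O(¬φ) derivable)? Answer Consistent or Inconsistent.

Premise 2 is O(¬review_summons → ping_server); even if O(ping_server) held, inferring O(¬review_summons) would be affirming the consequent — invalid.
So O(¬review_summons) is not derivable, and the apparent clash with O(review_summons) does not arise.
A world satisfying every obligation exists (e.g. countersign_voucher=false, dim_lights=false, disarm_system=false, evacuate=true, grant_access=false, ping_server=true, review_permit=false, review_summons=true, seal_key=true, withhold_ledger=true); no atom is both obligatory and forbidden, so the set is consistent.

Consistent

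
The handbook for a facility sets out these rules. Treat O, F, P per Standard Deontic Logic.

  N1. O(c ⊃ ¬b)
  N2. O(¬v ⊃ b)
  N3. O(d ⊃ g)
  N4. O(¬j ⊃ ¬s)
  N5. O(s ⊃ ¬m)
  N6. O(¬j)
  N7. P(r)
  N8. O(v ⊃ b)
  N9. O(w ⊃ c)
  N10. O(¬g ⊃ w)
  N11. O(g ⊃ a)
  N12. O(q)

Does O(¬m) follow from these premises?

Premise 5 is O(s ⊃ ¬m), but O(s) is not derivable from the premises, so it does not yield O(¬m).
No other premise forces O(¬m). An ideal world satisfying every premise can still have ¬m false, so O(¬m) is not derivable.

No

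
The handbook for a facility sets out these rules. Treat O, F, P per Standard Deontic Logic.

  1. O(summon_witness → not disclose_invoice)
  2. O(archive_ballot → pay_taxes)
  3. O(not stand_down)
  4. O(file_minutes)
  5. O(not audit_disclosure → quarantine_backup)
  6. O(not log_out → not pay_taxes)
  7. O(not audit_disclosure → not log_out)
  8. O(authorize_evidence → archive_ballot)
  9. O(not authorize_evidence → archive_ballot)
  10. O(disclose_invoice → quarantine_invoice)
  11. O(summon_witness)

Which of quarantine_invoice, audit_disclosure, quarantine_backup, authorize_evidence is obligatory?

By case analysis on not authorize_evidence: premise 9 gives O(not authorize_evidence → archive_ballot) and premise 8 gives O(authorize_evidence → archive_ballot), so O(archive_ballot) either way.
Applying K to premise 2 (O(archive_ballot → pay_taxes)) and O(archive_ballot) yields O(pay_taxes).
Premise 6, O(not log_out → not pay_taxes), contraposes to O(pay_taxes → log_out); with O(pay_taxes) we get O(log_out).
The contrapositive of premise 7 (O(not audit_disclosure → not log_out)) is O(log_out → audit_disclosure), and O(log_out) is already established, so O(audit_disclosure).
So O(audit_disclosure) holds — audit_disclosure is obligatory. None of the other listed options is made obligatory by any chain of premises.

audit_disclosure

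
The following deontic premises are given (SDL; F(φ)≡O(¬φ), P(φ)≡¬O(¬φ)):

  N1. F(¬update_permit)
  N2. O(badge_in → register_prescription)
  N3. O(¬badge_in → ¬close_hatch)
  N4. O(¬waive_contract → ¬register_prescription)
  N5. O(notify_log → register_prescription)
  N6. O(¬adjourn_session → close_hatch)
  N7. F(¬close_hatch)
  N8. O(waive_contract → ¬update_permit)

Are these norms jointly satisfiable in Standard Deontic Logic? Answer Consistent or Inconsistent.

Inconsistent

Premise 7, F(¬close_hatch), is equivalent to O(close_hatch).
The contrapositive of premise 3 (O(¬badge_in → ¬close_hatch)) is O(close_hatch → badge_in), and O(close_hatch) is already established, so O(badge_in).
With premise 2, O(badge_in → register_prescription), the K-axiom yields O(register_prescription).
Premise 4 is O(¬waive_contract → ¬register_prescription); contrapositively O(register_prescription → waive_contract). Since O(register_prescription) holds, K gives O(waive_contract).
With premise 8, O(waive_contract → ¬update_permit), the K-axiom yields O(¬update_permit).
But premise 1, F(¬update_permit), means O(update_permit).
We now have both O(¬update_permit) and O(update_permit) — update_permit is simultaneously obligatory and forbidden, violating the D-axiom.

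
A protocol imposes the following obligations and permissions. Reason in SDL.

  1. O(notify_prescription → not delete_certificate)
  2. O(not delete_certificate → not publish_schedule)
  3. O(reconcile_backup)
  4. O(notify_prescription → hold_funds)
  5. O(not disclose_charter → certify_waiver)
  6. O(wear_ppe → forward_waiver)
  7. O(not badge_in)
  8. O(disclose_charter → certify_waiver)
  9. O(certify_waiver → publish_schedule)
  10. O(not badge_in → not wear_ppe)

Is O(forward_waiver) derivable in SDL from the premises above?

No

Premise 6 is O(wear_ppe → forward_waiver), but O(wear_ppe) is not derivable from the premises, so it does not yield O(forward_waiver).
No other premise forces O(forward_waiver). An ideal world satisfying every premise can still have forward_waiver false, so O(forward_waiver) is not derivable.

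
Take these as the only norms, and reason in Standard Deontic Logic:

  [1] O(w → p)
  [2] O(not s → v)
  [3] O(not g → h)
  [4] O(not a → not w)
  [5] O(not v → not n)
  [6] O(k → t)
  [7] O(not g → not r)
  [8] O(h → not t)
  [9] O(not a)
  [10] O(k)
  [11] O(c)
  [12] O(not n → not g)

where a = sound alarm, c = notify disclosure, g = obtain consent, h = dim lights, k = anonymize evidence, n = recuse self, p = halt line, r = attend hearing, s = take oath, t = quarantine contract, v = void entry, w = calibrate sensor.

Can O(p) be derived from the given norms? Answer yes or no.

Premise 1 is O(w → p), but O(w) is not derivable from the premises, so it does not yield O(p).
No other premise forces O(p). An ideal world satisfying every premise can still have p false, so O(p) is not derivable.

No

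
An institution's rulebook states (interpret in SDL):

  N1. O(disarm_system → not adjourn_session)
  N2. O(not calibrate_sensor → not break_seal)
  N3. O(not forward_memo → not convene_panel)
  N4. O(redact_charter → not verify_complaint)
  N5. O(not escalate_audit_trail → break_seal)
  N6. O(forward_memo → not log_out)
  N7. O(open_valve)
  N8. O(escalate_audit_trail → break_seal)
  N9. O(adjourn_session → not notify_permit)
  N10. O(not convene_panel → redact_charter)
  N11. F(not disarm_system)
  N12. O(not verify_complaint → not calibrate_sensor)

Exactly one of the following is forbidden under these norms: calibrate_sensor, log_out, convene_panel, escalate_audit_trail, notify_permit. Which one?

Premises 5 and 8 are O(not escalate_audit_trail → break_seal) and O(escalate_audit_trail → break_seal); every ideal world satisfies not escalate_audit_trail or escalate_audit_trail, so in either case break_seal holds — hence O(break_seal).
Premise 2 is O(not calibrate_sensor → not break_seal); contrapositively O(break_seal → calibrate_sensor). Since O(break_seal) holds, K gives O(calibrate_sensor).
Premise 12 is O(not verify_complaint → not calibrate_sensor); contrapositively O(calibrate_sensor → verify_complaint). Since O(calibrate_sensor) holds, K gives O(verify_complaint).
Premise 4, O(redact_charter → not verify_complaint), contraposes to O(verify_complaint → not redact_charter); with O(verify_complaint) we get O(not redact_charter).
The contrapositive of premise 10 (O(not convene_panel → redact_charter)) is O(not redact_charter → convene_panel), and O(not redact_charter) is already established, so O(convene_panel).
Premise 3, O(not forward_memo → not convene_panel), contraposes to O(convene_panel → forward_memo); with O(convene_panel) we get O(forward_memo).
Applying K to premise 6 (O(forward_memo → not log_out)) and O(forward_memo) yields O(not log_out).
So O(not log_out) holds, i.e. log_out is forbidden. None of the other listed options is forbidden under the premises.

log_out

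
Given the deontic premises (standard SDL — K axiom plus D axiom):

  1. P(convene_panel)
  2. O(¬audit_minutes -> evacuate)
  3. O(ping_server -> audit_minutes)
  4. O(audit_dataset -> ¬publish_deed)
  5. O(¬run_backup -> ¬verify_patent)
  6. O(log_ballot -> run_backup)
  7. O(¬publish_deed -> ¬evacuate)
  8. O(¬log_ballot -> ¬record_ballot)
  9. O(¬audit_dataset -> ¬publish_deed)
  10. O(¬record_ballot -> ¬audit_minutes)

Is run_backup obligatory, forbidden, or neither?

Obligatory

By case analysis on ¬audit_dataset: premise 9 gives O(¬audit_dataset -> ¬publish_deed) and premise 4 gives O(audit_dataset -> ¬publish_deed), so O(¬publish_deed) either way.
With premise 7, O(¬publish_deed -> ¬evacuate), the K-axiom yields O(¬evacuate).
The contrapositive of premise 2 (O(¬audit_minutes -> evacuate)) is O(¬evacuate -> audit_minutes), and O(¬evacuate) is already established, so O(audit_minutes).
The contrapositive of premise 10 (O(¬record_ballot -> ¬audit_minutes)) is O(audit_minutes -> record_ballot), and O(audit_minutes) is already established, so O(record_ballot).
Premise 8, O(¬log_ballot -> ¬record_ballot), contraposes to O(record_ballot -> log_ballot); with O(record_ballot) we get O(log_ballot).
From O(log_ballot) and premise 6, O(log_ballot -> run_backup), we obtain O(run_backup).
Premises 1, 3, 5 do not contribute to this derivation.
Hence run_backup is obligatory.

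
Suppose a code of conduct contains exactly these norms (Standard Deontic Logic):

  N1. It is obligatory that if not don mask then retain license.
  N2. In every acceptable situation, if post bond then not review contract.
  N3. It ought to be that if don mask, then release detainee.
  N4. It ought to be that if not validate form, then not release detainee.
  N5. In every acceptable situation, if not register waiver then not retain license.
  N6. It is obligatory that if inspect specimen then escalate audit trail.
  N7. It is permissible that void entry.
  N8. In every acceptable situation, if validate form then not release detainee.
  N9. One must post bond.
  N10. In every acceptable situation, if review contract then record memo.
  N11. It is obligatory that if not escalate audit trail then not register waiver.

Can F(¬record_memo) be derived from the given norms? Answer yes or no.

No

Premise 10 is O(review_contract → record_memo), but O(review_contract) is not derivable from the premises, so it does not yield O(record_memo).
No other premise forces O(record_memo). An ideal world satisfying every premise can still have ¬record_memo true, so F(¬record_memo) is not derivable.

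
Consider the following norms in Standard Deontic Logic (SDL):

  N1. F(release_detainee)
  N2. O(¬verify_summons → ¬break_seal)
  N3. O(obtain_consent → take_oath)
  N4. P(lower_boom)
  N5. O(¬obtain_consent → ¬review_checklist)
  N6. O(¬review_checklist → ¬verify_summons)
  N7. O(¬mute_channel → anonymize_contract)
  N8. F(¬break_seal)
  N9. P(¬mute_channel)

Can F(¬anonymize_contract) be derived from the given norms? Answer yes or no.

Premise 7 is O(¬mute_channel → anonymize_contract), but O(¬mute_channel) is not derivable from the premises (the permission P(¬mute_channel) asserts only ¬O(mute_channel), not O(¬mute_channel)), so it does not yield O(anonymize_contract).
No other premise forces O(anonymize_contract). An ideal world satisfying every premise can still have ¬anonymize_contract true, so F(¬anonymize_contract) is not derivable.

No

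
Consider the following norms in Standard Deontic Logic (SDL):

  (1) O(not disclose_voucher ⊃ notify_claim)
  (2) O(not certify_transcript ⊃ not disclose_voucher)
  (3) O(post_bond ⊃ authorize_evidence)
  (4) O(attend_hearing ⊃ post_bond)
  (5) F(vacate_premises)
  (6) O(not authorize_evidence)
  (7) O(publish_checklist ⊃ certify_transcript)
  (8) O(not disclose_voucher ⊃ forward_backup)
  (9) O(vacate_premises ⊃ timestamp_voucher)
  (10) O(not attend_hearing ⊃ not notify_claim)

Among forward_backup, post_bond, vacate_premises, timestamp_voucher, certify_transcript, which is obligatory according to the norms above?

certify_transcript

Premise 6 states O(not authorize_evidence) outright.
Premise 3 is O(post_bond ⊃ authorize_evidence); contrapositively O(not authorize_evidence ⊃ not post_bond). Since O(not authorize_evidence) holds, K gives O(not post_bond).
The contrapositive of premise 4 (O(attend_hearing ⊃ post_bond)) is O(not post_bond ⊃ not attend_hearing), and O(not post_bond) is already established, so O(not attend_hearing).
Premise 10 is O(not attend_hearing ⊃ not notify_claim); since O(not attend_hearing), deontic closure gives O(not notify_claim).
Premise 1, O(not disclose_voucher ⊃ notify_claim), contraposes to O(not notify_claim ⊃ disclose_voucher); with O(not notify_claim) we get O(disclose_voucher).
Premise 2, O(not certify_transcript ⊃ not disclose_voucher), contraposes to O(disclose_voucher ⊃ certify_transcript); with O(disclose_voucher) we get O(certify_transcript).
So O(certify_transcript) holds — certify_transcript is obligatory. None of the other listed options is made obligatory by any chain of premises.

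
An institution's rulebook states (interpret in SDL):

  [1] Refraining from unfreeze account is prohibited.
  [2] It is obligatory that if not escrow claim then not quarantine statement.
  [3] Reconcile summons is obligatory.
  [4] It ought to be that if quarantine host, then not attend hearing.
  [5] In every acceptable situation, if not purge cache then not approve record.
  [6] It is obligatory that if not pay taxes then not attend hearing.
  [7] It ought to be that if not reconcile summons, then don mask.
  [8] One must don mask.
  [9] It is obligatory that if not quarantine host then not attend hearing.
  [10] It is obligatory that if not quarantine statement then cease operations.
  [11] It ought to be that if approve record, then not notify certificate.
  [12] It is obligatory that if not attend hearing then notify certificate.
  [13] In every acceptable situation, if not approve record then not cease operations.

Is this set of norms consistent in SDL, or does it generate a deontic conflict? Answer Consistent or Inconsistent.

Consistent

Premise 7 is O(¬reconcile_summons → don_mask); even if O(don_mask) held, inferring O(¬reconcile_summons) would be affirming the consequent — invalid.
So O(¬reconcile_summons) is not derivable, and the apparent clash with O(reconcile_summons) does not arise.
A world satisfying every obligation exists (e.g. approve_record=false, attend_hearing=false, cease_operations=false, don_mask=true, escrow_claim=true, notify_certificate=true, pay_taxes=false, purge_cache=false, quarantine_host=false, quarantine_statement=true, reconcile_summons=true, unfreeze_account=true); no atom is both obligatory and forbidden, so the set is consistent.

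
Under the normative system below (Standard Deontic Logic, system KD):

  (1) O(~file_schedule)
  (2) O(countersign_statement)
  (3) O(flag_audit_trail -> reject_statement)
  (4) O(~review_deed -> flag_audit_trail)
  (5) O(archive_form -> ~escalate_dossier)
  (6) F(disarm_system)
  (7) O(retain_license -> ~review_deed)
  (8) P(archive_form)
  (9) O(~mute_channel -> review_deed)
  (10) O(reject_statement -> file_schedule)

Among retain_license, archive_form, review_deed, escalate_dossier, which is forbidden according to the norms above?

From premise 1 we have O(~file_schedule).
Premise 10, O(reject_statement -> file_schedule), contraposes to O(~file_schedule -> ~reject_statement); with O(~file_schedule) we get O(~reject_statement).
The contrapositive of premise 3 (O(flag_audit_trail -> reject_statement)) is O(~reject_statement -> ~flag_audit_trail), and O(~reject_statement) is already established, so O(~flag_audit_trail).
Premise 4, O(~review_deed -> flag_audit_trail), contraposes to O(~flag_audit_trail -> review_deed); with O(~flag_audit_trail) we get O(review_deed).
Premise 7, O(retain_license -> ~review_deed), contraposes to O(review_deed -> ~retain_license); with O(review_deed) we get O(~retain_license).
So O(~retain_license) holds, i.e. retain_license is forbidden. None of the other listed options is forbidden under the premises.

retain_license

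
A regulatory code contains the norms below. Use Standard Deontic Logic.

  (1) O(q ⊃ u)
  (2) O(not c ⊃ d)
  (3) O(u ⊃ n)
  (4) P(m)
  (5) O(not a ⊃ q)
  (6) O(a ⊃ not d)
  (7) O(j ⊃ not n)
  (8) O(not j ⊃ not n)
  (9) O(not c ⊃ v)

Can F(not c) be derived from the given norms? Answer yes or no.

Premises 7 and 8 cover both cases: O(j ⊃ not n) and O(not j ⊃ not n). Since j ∨ not j is a tautology, O(not n) follows.
The contrapositive of premise 3 (O(u ⊃ n)) is O(not n ⊃ not u), and O(not n) is already established, so O(not u).
Premise 1, O(q ⊃ u), contraposes to O(not u ⊃ not q); with O(not u) we get O(not q).
The contrapositive of premise 5 (O(not a ⊃ q)) is O(not q ⊃ a), and O(not q) is already established, so O(a).
From O(a) and premise 6, O(a ⊃ not d), we obtain O(not d).
Premise 2 is O(not c ⊃ d); contrapositively O(not d ⊃ c). Since O(not d) holds, K gives O(c).
Premises 4, 9 do not contribute to this derivation.
So O(c) holds, i.e. F(not c). The claim follows.

Yes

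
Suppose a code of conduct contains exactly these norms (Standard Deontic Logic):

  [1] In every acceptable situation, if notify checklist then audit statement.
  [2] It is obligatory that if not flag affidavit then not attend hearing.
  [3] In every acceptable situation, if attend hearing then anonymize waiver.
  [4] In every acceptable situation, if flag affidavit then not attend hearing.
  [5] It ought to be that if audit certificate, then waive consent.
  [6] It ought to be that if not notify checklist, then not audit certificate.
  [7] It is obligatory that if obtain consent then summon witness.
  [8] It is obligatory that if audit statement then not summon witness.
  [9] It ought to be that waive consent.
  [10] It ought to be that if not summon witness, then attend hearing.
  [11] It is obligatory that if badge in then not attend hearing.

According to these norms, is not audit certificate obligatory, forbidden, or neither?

Obligatory

Premises 2 and 4 cover both cases: O(¬flag_affidavit → ¬attend_hearing) and O(flag_affidavit → ¬attend_hearing). Since ¬flag_affidavit ∨ flag_affidavit is a tautology, O(¬attend_hearing) follows.
The contrapositive of premise 10 (O(¬summon_witness → attend_hearing)) is O(¬attend_hearing → summon_witness), and O(¬attend_hearing) is already established, so O(summon_witness).
Premise 8 is O(audit_statement → ¬summon_witness); contrapositively O(summon_witness → ¬audit_statement). Since O(summon_witness) holds, K gives O(¬audit_statement).
Premise 1 is O(notify_checklist → audit_statement); contrapositively O(¬audit_statement → ¬notify_checklist). Since O(¬audit_statement) holds, K gives O(¬notify_checklist).
With premise 6, O(¬notify_checklist → ¬audit_certificate), the K-axiom yields O(¬audit_certificate).
Premises 3, 5, 7, 9, 11 do not contribute to this derivation.
Hence ¬audit_certificate is obligatory.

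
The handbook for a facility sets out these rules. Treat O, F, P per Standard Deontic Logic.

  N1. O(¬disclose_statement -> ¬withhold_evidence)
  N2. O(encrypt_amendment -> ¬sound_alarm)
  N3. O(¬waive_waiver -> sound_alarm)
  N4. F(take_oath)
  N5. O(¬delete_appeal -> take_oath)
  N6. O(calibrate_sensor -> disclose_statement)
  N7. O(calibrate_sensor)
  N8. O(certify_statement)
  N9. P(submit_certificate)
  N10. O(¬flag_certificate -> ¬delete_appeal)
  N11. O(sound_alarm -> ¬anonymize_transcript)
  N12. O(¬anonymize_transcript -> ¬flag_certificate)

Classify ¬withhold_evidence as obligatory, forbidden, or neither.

Neither

Premise 1 is O(¬disclose_statement -> ¬withhold_evidence), but O(¬disclose_statement) is not derivable from the premises, so it does not yield O(¬withhold_evidence).
No premise or chain of K-axiom applications forces O(¬withhold_evidence), and none forces O(withhold_evidence). So ¬withhold_evidence is neither obligatory nor forbidden under these norms.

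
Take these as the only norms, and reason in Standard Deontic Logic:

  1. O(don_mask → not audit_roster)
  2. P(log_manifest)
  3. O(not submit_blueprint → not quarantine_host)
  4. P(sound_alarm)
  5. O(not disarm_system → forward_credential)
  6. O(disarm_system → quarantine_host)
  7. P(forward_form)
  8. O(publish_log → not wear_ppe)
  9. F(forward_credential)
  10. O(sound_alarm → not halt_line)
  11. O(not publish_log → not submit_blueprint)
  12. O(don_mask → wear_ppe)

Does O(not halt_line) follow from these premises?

No

Premise 10 is O(sound_alarm → not halt_line), but O(sound_alarm) is not derivable from the premises (the permission P(sound_alarm) asserts only not O(not sound_alarm), not O(sound_alarm)), so it does not yield O(not halt_line).
No other premise forces O(not halt_line). An ideal world satisfying every premise can still have not halt_line false, so O(not halt_line) is not derivable.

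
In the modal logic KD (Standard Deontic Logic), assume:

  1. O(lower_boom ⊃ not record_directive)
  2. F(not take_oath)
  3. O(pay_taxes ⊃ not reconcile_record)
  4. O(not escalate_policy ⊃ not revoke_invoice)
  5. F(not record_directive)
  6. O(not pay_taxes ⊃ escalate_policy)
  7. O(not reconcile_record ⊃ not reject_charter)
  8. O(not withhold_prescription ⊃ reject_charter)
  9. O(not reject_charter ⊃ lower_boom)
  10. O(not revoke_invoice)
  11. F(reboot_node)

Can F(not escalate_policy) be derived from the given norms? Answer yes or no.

Premise 5, F(not record_directive), is equivalent to O(record_directive).
Premise 1 is O(lower_boom ⊃ not record_directive); contrapositively O(record_directive ⊃ not lower_boom). Since O(record_directive) holds, K gives O(not lower_boom).
The contrapositive of premise 9 (O(not reject_charter ⊃ lower_boom)) is O(not lower_boom ⊃ reject_charter), and O(not lower_boom) is already established, so O(reject_charter).
The contrapositive of premise 7 (O(not reconcile_record ⊃ not reject_charter)) is O(reject_charter ⊃ reconcile_record), and O(reject_charter) is already established, so O(reconcile_record).
The contrapositive of premise 3 (O(pay_taxes ⊃ not reconcile_record)) is O(reconcile_record ⊃ not pay_taxes), and O(reconcile_record) is already established, so O(not pay_taxes).
Premise 6 is O(not pay_taxes ⊃ escalate_policy); since O(not pay_taxes), deontic closure gives O(escalate_policy).
Premises 2, 4, 8, 10, 11 do not contribute to this derivation.
So O(escalate_policy) holds, i.e. F(not escalate_policy). The claim follows.

Yes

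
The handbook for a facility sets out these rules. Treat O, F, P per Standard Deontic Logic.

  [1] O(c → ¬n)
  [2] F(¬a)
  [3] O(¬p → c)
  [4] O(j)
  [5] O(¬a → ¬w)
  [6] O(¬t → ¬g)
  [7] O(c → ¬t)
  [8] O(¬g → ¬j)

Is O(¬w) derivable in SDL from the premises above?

No

Premise 5 is O(¬a → ¬w), but O(¬a) is not derivable from the premises, so it does not yield O(¬w).
No other premise forces O(¬w). An ideal world satisfying every premise can still have ¬w false, so O(¬w) is not derivable.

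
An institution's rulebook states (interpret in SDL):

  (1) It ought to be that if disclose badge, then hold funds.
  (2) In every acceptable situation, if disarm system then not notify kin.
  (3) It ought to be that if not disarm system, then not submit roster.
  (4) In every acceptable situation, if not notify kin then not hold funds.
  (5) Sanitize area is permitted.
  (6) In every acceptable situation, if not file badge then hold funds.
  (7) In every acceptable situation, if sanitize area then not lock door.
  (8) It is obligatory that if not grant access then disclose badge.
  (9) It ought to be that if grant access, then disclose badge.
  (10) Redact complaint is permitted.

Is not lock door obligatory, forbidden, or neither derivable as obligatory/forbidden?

Premise 7 is O(sanitize_area → ¬lock_door), but O(sanitize_area) is not derivable from the premises (the permission P(sanitize_area) asserts only ¬O(¬sanitize_area), not O(sanitize_area)), so it does not yield O(¬lock_door).
No premise or chain of K-axiom applications forces O(¬lock_door), and none forces O(lock_door). So ¬lock_door is neither obligatory nor forbidden under these norms.

Neither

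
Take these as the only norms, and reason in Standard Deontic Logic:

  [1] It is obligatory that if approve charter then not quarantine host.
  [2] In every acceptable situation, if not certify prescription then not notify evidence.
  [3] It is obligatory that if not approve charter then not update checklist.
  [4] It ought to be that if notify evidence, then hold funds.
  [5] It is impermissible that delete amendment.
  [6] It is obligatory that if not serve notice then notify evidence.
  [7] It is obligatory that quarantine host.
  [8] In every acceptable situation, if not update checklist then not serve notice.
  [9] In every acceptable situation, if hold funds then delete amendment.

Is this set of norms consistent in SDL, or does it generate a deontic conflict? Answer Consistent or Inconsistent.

Inconsistent

F(delete_amendment) at premise 5 means O(¬delete_amendment).
Premise 9 is O(hold_funds → delete_amendment); contrapositively O(¬delete_amendment → ¬hold_funds). Since O(¬delete_amendment) holds, K gives O(¬hold_funds).
The contrapositive of premise 4 (O(notify_evidence → hold_funds)) is O(¬hold_funds → ¬notify_evidence), and O(¬hold_funds) is already established, so O(¬notify_evidence).
The contrapositive of premise 6 (O(¬serve_notice → notify_evidence)) is O(¬notify_evidence → serve_notice), and O(¬notify_evidence) is already established, so O(serve_notice).
Premise 8 is O(¬update_checklist → ¬serve_notice); contrapositively O(serve_notice → update_checklist). Since O(serve_notice) holds, K gives O(update_checklist).
Premise 3, O(¬approve_charter → ¬update_checklist), contraposes to O(update_checklist → approve_charter); with O(update_checklist) we get O(approve_charter).
Applying K to premise 1 (O(approve_charter → ¬quarantine_host)) and O(approve_charter) yields O(¬quarantine_host).
However, premise 7 gives O(quarantine_host).
We now have both O(¬quarantine_host) and O(quarantine_host) — quarantine_host is simultaneously obligatory and forbidden, violating the D-axiom.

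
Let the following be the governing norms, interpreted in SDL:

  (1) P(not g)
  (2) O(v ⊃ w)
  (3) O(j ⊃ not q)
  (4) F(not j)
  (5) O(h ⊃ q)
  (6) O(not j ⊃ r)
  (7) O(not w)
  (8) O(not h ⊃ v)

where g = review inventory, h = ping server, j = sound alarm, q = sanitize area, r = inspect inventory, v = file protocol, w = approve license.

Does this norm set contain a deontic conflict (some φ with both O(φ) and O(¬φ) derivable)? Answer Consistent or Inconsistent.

F(not j) at premise 4 means O(j).
Applying K to premise 3 (O(j ⊃ not q)) and O(j) yields O(not q).
Premise 5 is O(h ⊃ q); contrapositively O(not q ⊃ not h). Since O(not q) holds, K gives O(not h).
From O(not h) and premise 8, O(not h ⊃ v), we obtain O(v).
Premise 2 is O(v ⊃ w); since O(v), deontic closure gives O(w).
Yet premise 7 states O(not w).
We now have both O(w) and O(not w) — w is simultaneously obligatory and forbidden, violating the D-axiom.

Inconsistent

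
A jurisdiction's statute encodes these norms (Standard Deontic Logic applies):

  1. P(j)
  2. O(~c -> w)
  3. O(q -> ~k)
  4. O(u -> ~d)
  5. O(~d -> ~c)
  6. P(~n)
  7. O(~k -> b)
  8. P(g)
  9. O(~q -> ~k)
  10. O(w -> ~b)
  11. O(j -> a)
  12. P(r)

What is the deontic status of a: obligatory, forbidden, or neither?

Premise 11 is O(j -> a), but O(j) is not derivable from the premises (the permission P(j) asserts only ~O(~j), not O(j)), so it does not yield O(a).
No premise or chain of K-axiom applications forces O(a), and none forces O(~a). So a is neither obligatory nor forbidden under these norms.

Neither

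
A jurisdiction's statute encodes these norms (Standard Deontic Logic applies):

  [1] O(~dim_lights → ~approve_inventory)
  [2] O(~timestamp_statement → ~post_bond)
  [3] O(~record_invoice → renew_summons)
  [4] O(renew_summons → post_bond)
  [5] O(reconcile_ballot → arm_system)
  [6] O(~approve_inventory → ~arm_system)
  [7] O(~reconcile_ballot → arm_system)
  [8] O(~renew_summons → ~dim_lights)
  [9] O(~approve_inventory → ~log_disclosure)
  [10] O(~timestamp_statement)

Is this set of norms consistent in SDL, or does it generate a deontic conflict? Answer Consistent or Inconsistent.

By case analysis on reconcile_ballot: premise 5 gives O(reconcile_ballot → arm_system) and premise 7 gives O(~reconcile_ballot → arm_system), so O(arm_system) either way.
Premise 6 is O(~approve_inventory → ~arm_system); contrapositively O(arm_system → approve_inventory). Since O(arm_system) holds, K gives O(approve_inventory).
Premise 1, O(~dim_lights → ~approve_inventory), contraposes to O(approve_inventory → dim_lights); with O(approve_inventory) we get O(dim_lights).
Premise 8, O(~renew_summons → ~dim_lights), contraposes to O(dim_lights → renew_summons); with O(dim_lights) we get O(renew_summons).
Premise 4 is O(renew_summons → post_bond); since O(renew_summons), deontic closure gives O(post_bond).
The contrapositive of premise 2 (O(~timestamp_statement → ~post_bond)) is O(post_bond → timestamp_statement), and O(post_bond) is already established, so O(timestamp_statement).
But premise 10 directly asserts O(~timestamp_statement).
We now have both O(timestamp_statement) and O(~timestamp_statement) — timestamp_statement is simultaneously obligatory and forbidden, violating the D-axiom.

Inconsistent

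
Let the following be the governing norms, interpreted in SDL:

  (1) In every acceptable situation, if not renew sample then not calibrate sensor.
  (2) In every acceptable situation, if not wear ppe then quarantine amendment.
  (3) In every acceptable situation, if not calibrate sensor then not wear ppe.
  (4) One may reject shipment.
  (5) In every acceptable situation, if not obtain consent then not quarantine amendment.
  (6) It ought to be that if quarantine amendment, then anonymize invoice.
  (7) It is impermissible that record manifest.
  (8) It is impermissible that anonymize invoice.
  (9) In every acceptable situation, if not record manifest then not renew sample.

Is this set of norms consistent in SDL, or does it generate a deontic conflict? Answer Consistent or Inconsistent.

F(anonymize_invoice) at premise 8 means O(¬anonymize_invoice).
The contrapositive of premise 6 (O(quarantine_amendment → anonymize_invoice)) is O(¬anonymize_invoice → ¬quarantine_amendment), and O(¬anonymize_invoice) is already established, so O(¬quarantine_amendment).
The contrapositive of premise 2 (O(¬wear_ppe → quarantine_amendment)) is O(¬quarantine_amendment → wear_ppe), and O(¬quarantine_amendment) is already established, so O(wear_ppe).
Premise 3, O(¬calibrate_sensor → ¬wear_ppe), contraposes to O(wear_ppe → calibrate_sensor); with O(wear_ppe) we get O(calibrate_sensor).
Premise 1, O(¬renew_sample → ¬calibrate_sensor), contraposes to O(calibrate_sensor → renew_sample); with O(calibrate_sensor) we get O(renew_sample).
The contrapositive of premise 9 (O(¬record_manifest → ¬renew_sample)) is O(renew_sample → record_manifest), and O(renew_sample) is already established, so O(record_manifest).
However, F(record_manifest) at premise 7 amounts to O(¬record_manifest).
We now have both O(record_manifest) and O(¬record_manifest) — record_manifest is simultaneously obligatory and forbidden, violating the D-axiom.

Inconsistent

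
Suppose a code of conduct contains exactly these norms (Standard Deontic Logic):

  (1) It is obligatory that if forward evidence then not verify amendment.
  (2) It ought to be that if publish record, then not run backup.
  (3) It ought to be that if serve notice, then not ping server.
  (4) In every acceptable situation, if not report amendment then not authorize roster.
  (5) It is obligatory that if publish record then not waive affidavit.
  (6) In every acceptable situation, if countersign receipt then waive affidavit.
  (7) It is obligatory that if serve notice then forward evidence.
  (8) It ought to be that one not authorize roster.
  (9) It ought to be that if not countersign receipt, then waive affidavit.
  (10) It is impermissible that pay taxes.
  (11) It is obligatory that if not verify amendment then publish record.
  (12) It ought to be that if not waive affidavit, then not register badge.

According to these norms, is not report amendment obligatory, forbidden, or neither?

Neither

Premise 4 is O(¬report_amendment → ¬authorize_roster); even if O(¬authorize_roster) held, inferring O(¬report_amendment) would be affirming the consequent — invalid.
No premise or chain of K-axiom applications forces O(¬report_amendment), and none forces O(report_amendment). So ¬report_amendment is neither obligatory nor forbidden under these norms.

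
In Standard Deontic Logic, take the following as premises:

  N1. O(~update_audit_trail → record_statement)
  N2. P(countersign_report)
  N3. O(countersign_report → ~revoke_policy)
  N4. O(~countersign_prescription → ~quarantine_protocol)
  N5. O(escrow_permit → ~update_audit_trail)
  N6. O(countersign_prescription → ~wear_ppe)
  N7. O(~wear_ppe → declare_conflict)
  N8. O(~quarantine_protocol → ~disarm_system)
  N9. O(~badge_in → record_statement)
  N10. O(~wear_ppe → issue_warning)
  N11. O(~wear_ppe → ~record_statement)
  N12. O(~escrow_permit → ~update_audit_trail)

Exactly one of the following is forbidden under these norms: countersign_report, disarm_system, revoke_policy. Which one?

Premises 12 and 5 are O(~escrow_permit → ~update_audit_trail) and O(escrow_permit → ~update_audit_trail); every ideal world satisfies ~escrow_permit or escrow_permit, so in either case ~update_audit_trail holds — hence O(~update_audit_trail).
Applying K to premise 1 (O(~update_audit_trail → record_statement)) and O(~update_audit_trail) yields O(record_statement).
Premise 11 is O(~wear_ppe → ~record_statement); contrapositively O(record_statement → wear_ppe). Since O(record_statement) holds, K gives O(wear_ppe).
Premise 6, O(countersign_prescription → ~wear_ppe), contraposes to O(wear_ppe → ~countersign_prescription); with O(wear_ppe) we get O(~countersign_prescription).
From O(~countersign_prescription) and premise 4, O(~countersign_prescription → ~quarantine_protocol), we obtain O(~quarantine_protocol).
Applying K to premise 8 (O(~quarantine_protocol → ~disarm_system)) and O(~quarantine_protocol) yields O(~disarm_system).
So O(~disarm_system) holds, i.e. disarm_system is forbidden. None of the other listed options is forbidden under the premises.

disarm_system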